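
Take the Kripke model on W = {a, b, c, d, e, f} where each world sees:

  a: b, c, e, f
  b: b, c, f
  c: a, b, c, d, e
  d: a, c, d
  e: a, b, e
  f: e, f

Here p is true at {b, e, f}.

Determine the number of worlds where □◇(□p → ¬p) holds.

a: successors {b, c, e, f}; ◇(□p → ¬p) there: b:T, c:T, e:T, f:T. ✓
b: successors {b, c, f}; ◇(□p → ¬p) there: b:T, c:T, f:T. ✓
c: successors {a, b, c, d, e}; ◇(□p → ¬p) there: a:T, b:T, c:T, d:T, e:T. ✓
d: successors {a, c, d}; ◇(□p → ¬p) there: a:T, c:T, d:T. ✓
e: successors {a, b, e}; ◇(□p → ¬p) there: a:T, b:T, e:T. ✓
f: successors {e, f}; ◇(□p → ¬p) there: e:T, f:T. ✓
Satisfying worlds: {a, b, c, d, e, f}.

6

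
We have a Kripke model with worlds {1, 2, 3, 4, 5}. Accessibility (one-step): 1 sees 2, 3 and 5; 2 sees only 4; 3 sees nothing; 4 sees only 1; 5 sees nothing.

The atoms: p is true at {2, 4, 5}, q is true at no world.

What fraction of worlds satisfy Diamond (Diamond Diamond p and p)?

1: successors {2, 3, 5}; Diamond Diamond p and p there: 2:F, 3:F, 5:F. ✗
2: successors {4}; Diamond Diamond p and p there: 4:T. ✓
3: no successors, so Diamond (Diamond Diamond p and p) fails. ✗
4: successors {1}; Diamond Diamond p and p there: 1:F. ✗
5: no successors, so Diamond (Diamond Diamond p and p) fails. ✗
That's 1 of 5 worlds, so 1/5.

1/5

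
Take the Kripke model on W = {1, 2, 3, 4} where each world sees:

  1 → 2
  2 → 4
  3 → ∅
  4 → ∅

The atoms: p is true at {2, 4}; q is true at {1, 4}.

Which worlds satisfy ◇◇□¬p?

1: successors {2}; ◇□¬p there: 2:T. ✓
2: successors {4}; ◇□¬p there: 4:F. ✗
3: no successors, so ◇◇□¬p fails. ✗
4: no successors, so ◇◇□¬p fails. ✗

{1}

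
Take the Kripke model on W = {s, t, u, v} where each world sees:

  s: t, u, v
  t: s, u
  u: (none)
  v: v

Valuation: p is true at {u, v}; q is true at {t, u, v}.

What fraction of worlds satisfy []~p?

s: successors {t, u, v}; ~p there: t:T, u:F, v:F. ✗
t: successors {s, u}; ~p there: s:T, u:F. ✗
u: no successors, so []~p holds vacuously. ✓
v: successors {v}; ~p there: v:F. ✗
That's 1 of 4 worlds, so 1/4.

1/4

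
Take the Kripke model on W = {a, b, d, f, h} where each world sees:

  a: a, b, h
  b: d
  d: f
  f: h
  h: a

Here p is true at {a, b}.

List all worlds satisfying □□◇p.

{d, f}

a: successors {a, b, h}; □◇p there: a:F, b:F, h:T. ✗
b: successors {d}; □◇p there: d:F. ✗
d: successors {f}; □◇p there: f:T. ✓
f: successors {h}; □◇p there: h:T. ✓
h: successors {a}; □◇p there: a:F. ✗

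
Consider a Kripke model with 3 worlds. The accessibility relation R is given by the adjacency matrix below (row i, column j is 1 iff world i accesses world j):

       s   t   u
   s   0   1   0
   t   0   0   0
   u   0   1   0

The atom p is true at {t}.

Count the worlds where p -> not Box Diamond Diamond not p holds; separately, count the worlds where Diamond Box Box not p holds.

For p -> not Box Diamond Diamond not p:
s: p is F, not Box Diamond Diamond not p is T. ✓
t: p is T, not Box Diamond Diamond not p is F. ✗
u: p is F, not Box Diamond Diamond not p is T. ✓
— 2 worlds.
For Diamond Box Box not p:
s: successors {t}; Box Box not p there: t:T. ✓
t: no successors, so Diamond Box Box not p fails. ✗
u: successors {t}; Box Box not p there: t:T. ✓
— 2 worlds.

2 and 2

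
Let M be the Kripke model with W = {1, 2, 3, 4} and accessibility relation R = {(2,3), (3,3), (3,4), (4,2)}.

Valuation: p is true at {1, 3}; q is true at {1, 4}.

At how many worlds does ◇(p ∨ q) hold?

2

1: no successors, so ◇(p ∨ q) fails. ✗
2: successors {3}; p ∨ q there: 3:T. ✓
3: successors {3, 4}; p ∨ q there: 3:T, 4:T. ✓
4: successors {2}; p ∨ q there: 2:F. ✗
Satisfying worlds: {2, 3}.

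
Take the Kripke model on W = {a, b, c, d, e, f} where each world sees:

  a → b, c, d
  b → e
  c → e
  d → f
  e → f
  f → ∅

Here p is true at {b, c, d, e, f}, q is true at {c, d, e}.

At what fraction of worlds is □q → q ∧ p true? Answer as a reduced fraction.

a: □q is F, q ∧ p is F. ✓
b: □q is T, q ∧ p is F. ✗
c: □q is T, q ∧ p is T. ✓
d: □q is F, q ∧ p is T. ✓
e: □q is F, q ∧ p is T. ✓
f: □q is T, q ∧ p is F. ✗
That's 4 of 6 worlds, so 4/6 = 2/3.

2/3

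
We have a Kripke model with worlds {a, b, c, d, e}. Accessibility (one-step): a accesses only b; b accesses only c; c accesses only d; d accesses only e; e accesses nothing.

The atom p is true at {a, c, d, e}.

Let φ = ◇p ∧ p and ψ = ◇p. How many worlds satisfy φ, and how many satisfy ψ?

2 and 3

For ◇p ∧ p:
a: ◇p is F, p is T. ✗
b: ◇p is T, p is F. ✗
c: ◇p is T, p is T. ✓
d: ◇p is T, p is T. ✓
e: ◇p is F, p is T. ✗
— 2 worlds.
For ◇p:
a: successors {b}; p there: b:F. ✗
b: successors {c}; p there: c:T. ✓
c: successors {d}; p there: d:T. ✓
d: successors {e}; p there: e:T. ✓
e: no successors, so ◇p fails. ✗
— 3 worlds.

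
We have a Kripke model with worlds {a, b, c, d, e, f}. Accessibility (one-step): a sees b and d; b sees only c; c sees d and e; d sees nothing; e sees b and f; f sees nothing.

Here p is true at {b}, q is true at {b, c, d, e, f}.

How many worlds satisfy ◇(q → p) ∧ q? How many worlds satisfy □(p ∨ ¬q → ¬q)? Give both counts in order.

1 and 4

For ◇(q → p) ∧ q:
a: ◇(q → p) is T, q is F. ✗
b: ◇(q → p) is F, q is T. ✗
c: ◇(q → p) is F, q is T. ✗
d: ◇(q → p) is F, q is T. ✗
e: ◇(q → p) is T, q is T. ✓
f: ◇(q → p) is F, q is T. ✗
— 1 world.
For □(p ∨ ¬q → ¬q):
a: successors {b, d}; p ∨ ¬q → ¬q there: b:F, d:T. ✗
b: successors {c}; p ∨ ¬q → ¬q there: c:T. ✓
c: successors {d, e}; p ∨ ¬q → ¬q there: d:T, e:T. ✓
d: no successors, so □(p ∨ ¬q → ¬q) holds vacuously. ✓
e: successors {b, f}; p ∨ ¬q → ¬q there: b:F, f:T. ✗
f: no successors, so □(p ∨ ¬q → ¬q) holds vacuously. ✓
— 4 worlds.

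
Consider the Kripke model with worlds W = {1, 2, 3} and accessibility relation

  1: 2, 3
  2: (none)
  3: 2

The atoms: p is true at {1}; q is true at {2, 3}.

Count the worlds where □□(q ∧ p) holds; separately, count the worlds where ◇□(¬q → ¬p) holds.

2 and 2

For □□(q ∧ p):
1: successors {2, 3}; □(q ∧ p) there: 2:T, 3:F. ✗
2: no successors, so □□(q ∧ p) holds vacuously. ✓
3: successors {2}; □(q ∧ p) there: 2:T. ✓
— 2 worlds.
For ◇□(¬q → ¬p):
1: successors {2, 3}; □(¬q → ¬p) there: 2:T, 3:T. ✓
2: no successors, so ◇□(¬q → ¬p) fails. ✗
3: successors {2}; □(¬q → ¬p) there: 2:T. ✓
— 2 worlds.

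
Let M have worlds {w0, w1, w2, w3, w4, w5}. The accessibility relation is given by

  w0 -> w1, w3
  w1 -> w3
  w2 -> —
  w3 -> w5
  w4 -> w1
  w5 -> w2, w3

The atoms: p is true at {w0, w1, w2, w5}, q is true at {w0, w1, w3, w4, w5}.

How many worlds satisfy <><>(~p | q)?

w0: successors {w1, w3}; <>(~p | q) there: w1:T, w3:T. ✓
w1: successors {w3}; <>(~p | q) there: w3:T. ✓
w2: no successors, so <><>(~p | q) fails. ✗
w3: successors {w5}; <>(~p | q) there: w5:T. ✓
w4: successors {w1}; <>(~p | q) there: w1:T. ✓
w5: successors {w2, w3}; <>(~p | q) there: w2:F, w3:T. ✓
Satisfying worlds: {w0, w1, w3, w4, w5}.

5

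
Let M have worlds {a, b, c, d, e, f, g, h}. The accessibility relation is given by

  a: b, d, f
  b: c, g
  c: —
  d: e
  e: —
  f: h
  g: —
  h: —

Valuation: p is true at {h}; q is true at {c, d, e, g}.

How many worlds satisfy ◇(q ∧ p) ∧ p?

0

a: ◇(q ∧ p) is F, p is F. ✗
b: ◇(q ∧ p) is F, p is F. ✗
c: ◇(q ∧ p) is F, p is F. ✗
d: ◇(q ∧ p) is F, p is F. ✗
e: ◇(q ∧ p) is F, p is F. ✗
f: ◇(q ∧ p) is F, p is F. ✗
g: ◇(q ∧ p) is F, p is F. ✗
h: ◇(q ∧ p) is F, p is T. ✗
Satisfying worlds: ∅.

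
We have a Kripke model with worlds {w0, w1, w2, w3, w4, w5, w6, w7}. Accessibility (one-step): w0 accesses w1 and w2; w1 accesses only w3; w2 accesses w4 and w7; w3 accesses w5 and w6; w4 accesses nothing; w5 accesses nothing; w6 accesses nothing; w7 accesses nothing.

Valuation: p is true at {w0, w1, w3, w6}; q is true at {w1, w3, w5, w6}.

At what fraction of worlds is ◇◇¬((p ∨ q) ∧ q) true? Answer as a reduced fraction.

1/8

w0: successors {w1, w2}; ◇¬((p ∨ q) ∧ q) there: w1:F, w2:T. ✓
w1: successors {w3}; ◇¬((p ∨ q) ∧ q) there: w3:F. ✗
w2: successors {w4, w7}; ◇¬((p ∨ q) ∧ q) there: w4:F, w7:F. ✗
w3: successors {w5, w6}; ◇¬((p ∨ q) ∧ q) there: w5:F, w6:F. ✗
w4: no successors, so ◇◇¬((p ∨ q) ∧ q) fails. ✗
w5: no successors, so ◇◇¬((p ∨ q) ∧ q) fails. ✗
w6: no successors, so ◇◇¬((p ∨ q) ∧ q) fails. ✗
w7: no successors, so ◇◇¬((p ∨ q) ∧ q) fails. ✗
That's 1 of 8 worlds, so 1/8.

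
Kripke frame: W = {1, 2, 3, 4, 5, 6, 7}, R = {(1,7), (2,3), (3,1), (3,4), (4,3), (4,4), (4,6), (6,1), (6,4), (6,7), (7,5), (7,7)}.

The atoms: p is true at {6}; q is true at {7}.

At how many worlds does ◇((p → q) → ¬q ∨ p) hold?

5

1: successors {7}; (p → q) → ¬q ∨ p there: 7:F. ✗
2: successors {3}; (p → q) → ¬q ∨ p there: 3:T. ✓
3: successors {1, 4}; (p → q) → ¬q ∨ p there: 1:T, 4:T. ✓
4: successors {3, 4, 6}; (p → q) → ¬q ∨ p there: 3:T, 4:T, 6:T. ✓
5: no successors, so ◇((p → q) → ¬q ∨ p) fails. ✗
6: successors {1, 4, 7}; (p → q) → ¬q ∨ p there: 1:T, 4:T, 7:F. ✓
7: successors {5, 7}; (p → q) → ¬q ∨ p there: 5:T, 7:F. ✓
Satisfying worlds: {2, 3, 4, 6, 7}.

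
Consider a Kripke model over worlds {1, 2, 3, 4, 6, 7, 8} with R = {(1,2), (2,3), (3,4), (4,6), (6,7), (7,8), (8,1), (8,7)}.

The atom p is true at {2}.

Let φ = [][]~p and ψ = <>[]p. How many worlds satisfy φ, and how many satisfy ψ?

For [][]~p:
1: successors {2}; []~p there: 2:T. ✓
2: successors {3}; []~p there: 3:T. ✓
3: successors {4}; []~p there: 4:T. ✓
4: successors {6}; []~p there: 6:T. ✓
6: successors {7}; []~p there: 7:T. ✓
7: successors {8}; []~p there: 8:T. ✓
8: successors {1, 7}; []~p there: 1:F, 7:T. ✗
— 6 worlds.
For <>[]p:
1: successors {2}; []p there: 2:F. ✗
2: successors {3}; []p there: 3:F. ✗
3: successors {4}; []p there: 4:F. ✗
4: successors {6}; []p there: 6:F. ✗
6: successors {7}; []p there: 7:F. ✗
7: successors {8}; []p there: 8:F. ✗
8: successors {1, 7}; []p there: 1:T, 7:F. ✓
— 1 world.

6 and 1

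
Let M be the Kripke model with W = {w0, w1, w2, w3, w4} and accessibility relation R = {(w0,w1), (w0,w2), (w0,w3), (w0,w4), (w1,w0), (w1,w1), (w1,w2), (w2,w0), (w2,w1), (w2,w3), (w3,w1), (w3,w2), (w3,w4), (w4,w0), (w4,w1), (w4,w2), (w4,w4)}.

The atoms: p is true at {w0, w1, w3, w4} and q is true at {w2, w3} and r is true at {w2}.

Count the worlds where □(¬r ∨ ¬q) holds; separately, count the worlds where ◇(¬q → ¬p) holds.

1 and 5

For □(¬r ∨ ¬q):
w0: successors {w1, w2, w3, w4}; ¬r ∨ ¬q there: w1:T, w2:F, w3:T, w4:T. ✗
w1: successors {w0, w1, w2}; ¬r ∨ ¬q there: w0:T, w1:T, w2:F. ✗
w2: successors {w0, w1, w3}; ¬r ∨ ¬q there: w0:T, w1:T, w3:T. ✓
w3: successors {w1, w2, w4}; ¬r ∨ ¬q there: w1:T, w2:F, w4:T. ✗
w4: successors {w0, w1, w2, w4}; ¬r ∨ ¬q there: w0:T, w1:T, w2:F, w4:T. ✗
— 1 world.
For ◇(¬q → ¬p):
w0: successors {w1, w2, w3, w4}; ¬q → ¬p there: w1:F, w2:T, w3:T, w4:F. ✓
w1: successors {w0, w1, w2}; ¬q → ¬p there: w0:F, w1:F, w2:T. ✓
w2: successors {w0, w1, w3}; ¬q → ¬p there: w0:F, w1:F, w3:T. ✓
w3: successors {w1, w2, w4}; ¬q → ¬p there: w1:F, w2:T, w4:F. ✓
w4: successors {w0, w1, w2, w4}; ¬q → ¬p there: w0:F, w1:F, w2:T, w4:F. ✓
— 5 worlds.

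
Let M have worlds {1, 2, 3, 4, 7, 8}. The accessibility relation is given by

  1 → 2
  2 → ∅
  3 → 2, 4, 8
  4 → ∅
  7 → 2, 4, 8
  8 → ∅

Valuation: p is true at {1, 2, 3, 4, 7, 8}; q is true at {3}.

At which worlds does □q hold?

1: successors {2}; q there: 2:F. ✗
2: no successors, so □q holds vacuously. ✓
3: successors {2, 4, 8}; q there: 2:F, 4:F, 8:F. ✗
4: no successors, so □q holds vacuously. ✓
7: successors {2, 4, 8}; q there: 2:F, 4:F, 8:F. ✗
8: no successors, so □q holds vacuously. ✓

{2, 4, 8}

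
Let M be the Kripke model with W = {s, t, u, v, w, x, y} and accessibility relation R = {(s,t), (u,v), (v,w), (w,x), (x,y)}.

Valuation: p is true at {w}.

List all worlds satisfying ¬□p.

s: □p is F. ✓
t: □p is T. ✗
u: □p is F. ✓
v: □p is T. ✗
w: □p is F. ✓
x: □p is F. ✓
y: □p is T. ✗

{s, u, w, x}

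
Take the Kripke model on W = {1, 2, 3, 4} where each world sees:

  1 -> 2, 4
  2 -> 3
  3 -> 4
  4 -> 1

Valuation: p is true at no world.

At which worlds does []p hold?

∅

1: successors {2, 4}; p there: 2:F, 4:F. ✗
2: successors {3}; p there: 3:F. ✗
3: successors {4}; p there: 4:F. ✗
4: successors {1}; p there: 1:F. ✗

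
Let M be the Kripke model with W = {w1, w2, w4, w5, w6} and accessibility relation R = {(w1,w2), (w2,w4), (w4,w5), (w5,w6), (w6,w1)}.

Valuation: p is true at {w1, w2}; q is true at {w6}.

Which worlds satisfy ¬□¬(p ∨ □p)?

w1: □¬(p ∨ □p) is F. ✓
w2: □¬(p ∨ □p) is T. ✗
w4: □¬(p ∨ □p) is T. ✗
w5: □¬(p ∨ □p) is F. ✓
w6: □¬(p ∨ □p) is F. ✓

{w1, w5, w6}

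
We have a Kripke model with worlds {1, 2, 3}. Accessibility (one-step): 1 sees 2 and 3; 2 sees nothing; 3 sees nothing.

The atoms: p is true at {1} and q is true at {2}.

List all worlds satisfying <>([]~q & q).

{1}

1: successors {2, 3}; []~q & q there: 2:T, 3:F. ✓
2: no successors, so <>([]~q & q) fails. ✗
3: no successors, so <>([]~q & q) fails. ✗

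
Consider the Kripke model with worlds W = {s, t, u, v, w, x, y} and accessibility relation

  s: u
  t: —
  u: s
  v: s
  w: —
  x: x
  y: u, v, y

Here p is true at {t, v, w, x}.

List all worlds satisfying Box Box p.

s: successors {u}; Box p there: u:F. ✗
t: no successors, so Box Box p holds vacuously. ✓
u: successors {s}; Box p there: s:F. ✗
v: successors {s}; Box p there: s:F. ✗
w: no successors, so Box Box p holds vacuously. ✓
x: successors {x}; Box p there: x:T. ✓
y: successors {u, v, y}; Box p there: u:F, v:F, y:F. ✗

{t, w, x}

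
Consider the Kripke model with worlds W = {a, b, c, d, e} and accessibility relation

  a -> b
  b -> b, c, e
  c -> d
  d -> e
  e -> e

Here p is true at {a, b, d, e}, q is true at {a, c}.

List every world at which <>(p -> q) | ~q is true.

{b, d, e}

a: <>(p -> q) is F, ~q is F. ✗
b: <>(p -> q) is T, ~q is T. ✓
c: <>(p -> q) is F, ~q is F. ✗
d: <>(p -> q) is F, ~q is T. ✓
e: <>(p -> q) is F, ~q is T. ✓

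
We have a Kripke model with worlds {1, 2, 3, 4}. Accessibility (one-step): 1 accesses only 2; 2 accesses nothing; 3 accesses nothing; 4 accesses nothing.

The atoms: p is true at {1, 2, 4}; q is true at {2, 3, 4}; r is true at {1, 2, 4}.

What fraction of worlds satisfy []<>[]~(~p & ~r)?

3/4

1: successors {2}; <>[]~(~p & ~r) there: 2:F. ✗
2: no successors, so []<>[]~(~p & ~r) holds vacuously. ✓
3: no successors, so []<>[]~(~p & ~r) holds vacuously. ✓
4: no successors, so []<>[]~(~p & ~r) holds vacuously. ✓
That's 3 of 4 worlds, so 3/4.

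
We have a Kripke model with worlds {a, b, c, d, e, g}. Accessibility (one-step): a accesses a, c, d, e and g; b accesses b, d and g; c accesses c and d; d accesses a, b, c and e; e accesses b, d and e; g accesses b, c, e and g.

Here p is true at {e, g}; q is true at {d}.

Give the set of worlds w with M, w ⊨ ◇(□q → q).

a: successors {a, c, d, e, g}; □q → q there: a:T, c:T, d:T, e:T, g:T. ✓
b: successors {b, d, g}; □q → q there: b:T, d:T, g:T. ✓
c: successors {c, d}; □q → q there: c:T, d:T. ✓
d: successors {a, b, c, e}; □q → q there: a:T, b:T, c:T, e:T. ✓
e: successors {b, d, e}; □q → q there: b:T, d:T, e:T. ✓
g: successors {b, c, e, g}; □q → q there: b:T, c:T, e:T, g:T. ✓

{a, b, c, d, e, g}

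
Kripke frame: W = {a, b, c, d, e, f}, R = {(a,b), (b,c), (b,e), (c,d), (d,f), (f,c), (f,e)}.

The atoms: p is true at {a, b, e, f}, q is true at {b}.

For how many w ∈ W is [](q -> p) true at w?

a: successors {b}; q -> p there: b:T. ✓
b: successors {c, e}; q -> p there: c:T, e:T. ✓
c: successors {d}; q -> p there: d:T. ✓
d: successors {f}; q -> p there: f:T. ✓
e: no successors, so [](q -> p) holds vacuously. ✓
f: successors {c, e}; q -> p there: c:T, e:T. ✓
Satisfying worlds: {a, b, c, d, e, f}.

6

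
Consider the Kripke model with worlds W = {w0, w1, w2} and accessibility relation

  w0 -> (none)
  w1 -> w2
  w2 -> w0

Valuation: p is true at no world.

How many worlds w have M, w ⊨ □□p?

w0: no successors, so □□p holds vacuously. ✓
w1: successors {w2}; □p there: w2:F. ✗
w2: successors {w0}; □p there: w0:T. ✓
Satisfying worlds: {w0, w2}.

2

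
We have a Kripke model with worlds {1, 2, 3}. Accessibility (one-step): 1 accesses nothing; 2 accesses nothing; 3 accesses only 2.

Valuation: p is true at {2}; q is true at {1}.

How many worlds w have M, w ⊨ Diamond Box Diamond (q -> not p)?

1: no successors, so Diamond Box Diamond (q -> not p) fails. ✗
2: no successors, so Diamond Box Diamond (q -> not p) fails. ✗
3: successors {2}; Box Diamond (q -> not p) there: 2:T. ✓
Satisfying worlds: {3}.

1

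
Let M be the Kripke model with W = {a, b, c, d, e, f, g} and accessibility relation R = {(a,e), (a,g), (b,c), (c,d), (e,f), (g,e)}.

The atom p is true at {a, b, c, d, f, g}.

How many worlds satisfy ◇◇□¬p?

a: successors {e, g}; ◇□¬p there: e:T, g:F. ✓
b: successors {c}; ◇□¬p there: c:T. ✓
c: successors {d}; ◇□¬p there: d:F. ✗
d: no successors, so ◇◇□¬p fails. ✗
e: successors {f}; ◇□¬p there: f:F. ✗
f: no successors, so ◇◇□¬p fails. ✗
g: successors {e}; ◇□¬p there: e:T. ✓
Satisfying worlds: {a, b, g}.

3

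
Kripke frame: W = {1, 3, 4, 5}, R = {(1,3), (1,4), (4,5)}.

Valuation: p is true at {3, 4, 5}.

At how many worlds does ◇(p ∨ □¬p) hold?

2

1: successors {3, 4}; p ∨ □¬p there: 3:T, 4:T. ✓
3: no successors, so ◇(p ∨ □¬p) fails. ✗
4: successors {5}; p ∨ □¬p there: 5:T. ✓
5: no successors, so ◇(p ∨ □¬p) fails. ✗
Satisfying worlds: {1, 4}.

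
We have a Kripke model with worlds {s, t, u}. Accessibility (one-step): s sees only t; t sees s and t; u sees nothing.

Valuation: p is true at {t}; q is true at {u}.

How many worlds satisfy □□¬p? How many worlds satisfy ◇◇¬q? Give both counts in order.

1 and 2

For □□¬p:
s: successors {t}; □¬p there: t:F. ✗
t: successors {s, t}; □¬p there: s:F, t:F. ✗
u: no successors, so □□¬p holds vacuously. ✓
— 1 world.
For ◇◇¬q:
s: successors {t}; ◇¬q there: t:T. ✓
t: successors {s, t}; ◇¬q there: s:T, t:T. ✓
u: no successors, so ◇◇¬q fails. ✗
— 2 worlds.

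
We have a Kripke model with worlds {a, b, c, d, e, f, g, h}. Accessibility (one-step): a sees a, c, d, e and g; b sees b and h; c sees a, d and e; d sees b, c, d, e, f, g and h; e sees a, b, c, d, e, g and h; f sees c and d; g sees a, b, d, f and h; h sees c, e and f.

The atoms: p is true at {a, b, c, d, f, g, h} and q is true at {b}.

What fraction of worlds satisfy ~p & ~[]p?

1/8

a: ~p is F, ~[]p is T. ✗
b: ~p is F, ~[]p is F. ✗
c: ~p is F, ~[]p is T. ✗
d: ~p is F, ~[]p is T. ✗
e: ~p is T, ~[]p is T. ✓
f: ~p is F, ~[]p is F. ✗
g: ~p is F, ~[]p is F. ✗
h: ~p is F, ~[]p is T. ✗
That's 1 of 8 worlds, so 1/8.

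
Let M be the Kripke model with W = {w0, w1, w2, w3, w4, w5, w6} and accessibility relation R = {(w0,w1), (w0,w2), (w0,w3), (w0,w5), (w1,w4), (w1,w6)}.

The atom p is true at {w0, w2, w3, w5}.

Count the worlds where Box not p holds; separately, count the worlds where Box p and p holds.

For Box not p:
w0: successors {w1, w2, w3, w5}; not p there: w1:T, w2:F, w3:F, w5:F. ✗
w1: successors {w4, w6}; not p there: w4:T, w6:T. ✓
w2: no successors, so Box not p holds vacuously. ✓
w3: no successors, so Box not p holds vacuously. ✓
w4: no successors, so Box not p holds vacuously. ✓
w5: no successors, so Box not p holds vacuously. ✓
w6: no successors, so Box not p holds vacuously. ✓
— 6 worlds.
For Box p and p:
w0: Box p is F, p is T. ✗
w1: Box p is F, p is F. ✗
w2: Box p is T, p is T. ✓
w3: Box p is T, p is T. ✓
w4: Box p is T, p is F. ✗
w5: Box p is T, p is T. ✓
w6: Box p is T, p is F. ✗
— 3 worlds.

6 and 3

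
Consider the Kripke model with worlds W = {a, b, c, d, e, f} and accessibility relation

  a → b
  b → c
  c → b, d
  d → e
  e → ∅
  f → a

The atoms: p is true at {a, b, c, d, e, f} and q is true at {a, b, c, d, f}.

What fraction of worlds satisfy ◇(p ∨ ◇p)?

a: successors {b}; p ∨ ◇p there: b:T. ✓
b: successors {c}; p ∨ ◇p there: c:T. ✓
c: successors {b, d}; p ∨ ◇p there: b:T, d:T. ✓
d: successors {e}; p ∨ ◇p there: e:T. ✓
e: no successors, so ◇(p ∨ ◇p) fails. ✗
f: successors {a}; p ∨ ◇p there: a:T. ✓
That's 5 of 6 worlds, so 5/6.

5/6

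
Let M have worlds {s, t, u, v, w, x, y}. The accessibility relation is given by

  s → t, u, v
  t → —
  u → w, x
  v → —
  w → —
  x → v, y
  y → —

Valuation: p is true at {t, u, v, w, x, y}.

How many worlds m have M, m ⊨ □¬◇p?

s: successors {t, u, v}; ¬◇p there: t:T, u:F, v:T. ✗
t: no successors, so □¬◇p holds vacuously. ✓
u: successors {w, x}; ¬◇p there: w:T, x:F. ✗
v: no successors, so □¬◇p holds vacuously. ✓
w: no successors, so □¬◇p holds vacuously. ✓
x: successors {v, y}; ¬◇p there: v:T, y:T. ✓
y: no successors, so □¬◇p holds vacuously. ✓
Satisfying worlds: {t, v, w, x, y}.

5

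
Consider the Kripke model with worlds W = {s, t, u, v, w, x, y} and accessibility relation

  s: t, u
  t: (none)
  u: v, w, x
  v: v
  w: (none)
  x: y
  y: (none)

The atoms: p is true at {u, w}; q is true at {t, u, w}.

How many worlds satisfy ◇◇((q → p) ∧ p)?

1

s: successors {t, u}; ◇((q → p) ∧ p) there: t:F, u:T. ✓
t: no successors, so ◇◇((q → p) ∧ p) fails. ✗
u: successors {v, w, x}; ◇((q → p) ∧ p) there: v:F, w:F, x:F. ✗
v: successors {v}; ◇((q → p) ∧ p) there: v:F. ✗
w: no successors, so ◇◇((q → p) ∧ p) fails. ✗
x: successors {y}; ◇((q → p) ∧ p) there: y:F. ✗
y: no successors, so ◇◇((q → p) ∧ p) fails. ✗
Satisfying worlds: {s}.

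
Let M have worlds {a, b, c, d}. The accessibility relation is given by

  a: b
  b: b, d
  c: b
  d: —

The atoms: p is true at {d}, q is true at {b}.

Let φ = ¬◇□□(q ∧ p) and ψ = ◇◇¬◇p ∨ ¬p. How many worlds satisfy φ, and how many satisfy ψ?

3 and 3

For ¬◇□□(q ∧ p):
a: ◇□□(q ∧ p) is F. ✓
b: ◇□□(q ∧ p) is T. ✗
c: ◇□□(q ∧ p) is F. ✓
d: ◇□□(q ∧ p) is F. ✓
— 3 worlds.
For ◇◇¬◇p ∨ ¬p:
a: ◇◇¬◇p is T, ¬p is T. ✓
b: ◇◇¬◇p is T, ¬p is T. ✓
c: ◇◇¬◇p is T, ¬p is T. ✓
d: ◇◇¬◇p is F, ¬p is F. ✗
— 3 worlds.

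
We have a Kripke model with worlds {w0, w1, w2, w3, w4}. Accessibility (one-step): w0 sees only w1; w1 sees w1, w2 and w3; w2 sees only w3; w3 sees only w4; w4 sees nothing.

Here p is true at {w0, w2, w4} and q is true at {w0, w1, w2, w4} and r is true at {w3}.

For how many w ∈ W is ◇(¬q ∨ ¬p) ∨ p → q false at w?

0

w0: ◇(¬q ∨ ¬p) ∨ p is T, q is T. ✓
w1: ◇(¬q ∨ ¬p) ∨ p is T, q is T. ✓
w2: ◇(¬q ∨ ¬p) ∨ p is T, q is T. ✓
w3: ◇(¬q ∨ ¬p) ∨ p is F, q is F. ✓
w4: ◇(¬q ∨ ¬p) ∨ p is T, q is T. ✓
Satisfying worlds: {w0, w1, w2, w3, w4}.
So ◇(¬q ∨ ¬p) ∨ p → q fails at the other 0 worlds.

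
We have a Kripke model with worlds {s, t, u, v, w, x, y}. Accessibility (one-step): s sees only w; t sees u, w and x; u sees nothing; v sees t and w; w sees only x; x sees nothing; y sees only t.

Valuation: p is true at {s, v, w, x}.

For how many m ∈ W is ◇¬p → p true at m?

s: ◇¬p is F, p is T. ✓
t: ◇¬p is T, p is F. ✗
u: ◇¬p is F, p is F. ✓
v: ◇¬p is T, p is T. ✓
w: ◇¬p is F, p is T. ✓
x: ◇¬p is F, p is T. ✓
y: ◇¬p is T, p is F. ✗
Satisfying worlds: {s, u, v, w, x}.

5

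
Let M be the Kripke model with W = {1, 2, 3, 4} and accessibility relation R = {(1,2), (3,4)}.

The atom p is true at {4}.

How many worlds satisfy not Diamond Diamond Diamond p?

4

1: Diamond Diamond Diamond p is F. ✓
2: Diamond Diamond Diamond p is F. ✓
3: Diamond Diamond Diamond p is F. ✓
4: Diamond Diamond Diamond p is F. ✓
Satisfying worlds: {1, 2, 3, 4}.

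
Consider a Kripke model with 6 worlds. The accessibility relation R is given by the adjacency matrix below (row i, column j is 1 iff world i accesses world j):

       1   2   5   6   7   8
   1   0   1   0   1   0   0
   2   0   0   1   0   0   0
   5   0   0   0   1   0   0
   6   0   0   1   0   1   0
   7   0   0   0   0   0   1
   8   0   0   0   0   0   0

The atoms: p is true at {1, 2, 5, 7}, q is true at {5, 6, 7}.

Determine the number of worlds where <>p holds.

1: successors {2, 6}; p there: 2:T, 6:F. ✓
2: successors {5}; p there: 5:T. ✓
5: successors {6}; p there: 6:F. ✗
6: successors {5, 7}; p there: 5:T, 7:T. ✓
7: successors {8}; p there: 8:F. ✗
8: no successors, so <>p fails. ✗
Satisfying worlds: {1, 2, 6}.

3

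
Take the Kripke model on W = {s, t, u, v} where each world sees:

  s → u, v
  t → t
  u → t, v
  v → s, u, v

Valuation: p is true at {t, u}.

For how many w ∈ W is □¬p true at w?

0

s: successors {u, v}; ¬p there: u:F, v:T. ✗
t: successors {t}; ¬p there: t:F. ✗
u: successors {t, v}; ¬p there: t:F, v:T. ✗
v: successors {s, u, v}; ¬p there: s:T, u:F, v:T. ✗
Satisfying worlds: ∅.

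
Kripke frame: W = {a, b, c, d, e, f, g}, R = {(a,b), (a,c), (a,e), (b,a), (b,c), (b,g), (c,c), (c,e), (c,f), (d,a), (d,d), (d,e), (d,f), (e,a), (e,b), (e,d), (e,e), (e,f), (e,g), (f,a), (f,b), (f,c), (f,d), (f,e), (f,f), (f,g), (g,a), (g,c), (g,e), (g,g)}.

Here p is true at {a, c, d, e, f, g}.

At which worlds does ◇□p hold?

a: successors {b, c, e}; □p there: b:T, c:T, e:F. ✓
b: successors {a, c, g}; □p there: a:F, c:T, g:T. ✓
c: successors {c, e, f}; □p there: c:T, e:F, f:F. ✓
d: successors {a, d, e, f}; □p there: a:F, d:T, e:F, f:F. ✓
e: successors {a, b, d, e, f, g}; □p there: a:F, b:T, d:T, e:F, f:F, g:T. ✓
f: successors {a, b, c, d, e, f, g}; □p there: a:F, b:T, c:T, d:T, e:F, f:F, g:T. ✓
g: successors {a, c, e, g}; □p there: a:F, c:T, e:F, g:T. ✓

{a, b, c, d, e, f, g}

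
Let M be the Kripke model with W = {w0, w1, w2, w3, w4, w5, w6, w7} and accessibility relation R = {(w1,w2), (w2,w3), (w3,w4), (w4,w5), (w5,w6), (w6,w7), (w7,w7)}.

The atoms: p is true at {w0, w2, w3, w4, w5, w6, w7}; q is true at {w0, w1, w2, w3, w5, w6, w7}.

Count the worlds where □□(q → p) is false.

0

w0: no successors, so □□(q → p) holds vacuously. ✓
w1: successors {w2}; □(q → p) there: w2:T. ✓
w2: successors {w3}; □(q → p) there: w3:T. ✓
w3: successors {w4}; □(q → p) there: w4:T. ✓
w4: successors {w5}; □(q → p) there: w5:T. ✓
w5: successors {w6}; □(q → p) there: w6:T. ✓
w6: successors {w7}; □(q → p) there: w7:T. ✓
w7: successors {w7}; □(q → p) there: w7:T. ✓
Satisfying worlds: {w0, w1, w2, w3, w4, w5, w6, w7}.
So □□(q → p) fails at the other 0 worlds.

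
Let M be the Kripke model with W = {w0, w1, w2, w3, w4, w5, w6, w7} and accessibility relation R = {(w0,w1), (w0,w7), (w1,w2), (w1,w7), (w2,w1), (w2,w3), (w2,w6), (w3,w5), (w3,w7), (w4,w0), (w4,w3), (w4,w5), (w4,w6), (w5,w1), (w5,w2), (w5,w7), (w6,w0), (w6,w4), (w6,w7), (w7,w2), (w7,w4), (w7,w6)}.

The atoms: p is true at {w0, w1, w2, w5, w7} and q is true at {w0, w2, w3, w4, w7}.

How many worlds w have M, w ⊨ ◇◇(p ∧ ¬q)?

7

w0: successors {w1, w7}; ◇(p ∧ ¬q) there: w1:F, w7:F. ✗
w1: successors {w2, w7}; ◇(p ∧ ¬q) there: w2:T, w7:F. ✓
w2: successors {w1, w3, w6}; ◇(p ∧ ¬q) there: w1:F, w3:T, w6:F. ✓
w3: successors {w5, w7}; ◇(p ∧ ¬q) there: w5:T, w7:F. ✓
w4: successors {w0, w3, w5, w6}; ◇(p ∧ ¬q) there: w0:T, w3:T, w5:T, w6:F. ✓
w5: successors {w1, w2, w7}; ◇(p ∧ ¬q) there: w1:F, w2:T, w7:F. ✓
w6: successors {w0, w4, w7}; ◇(p ∧ ¬q) there: w0:T, w4:T, w7:F. ✓
w7: successors {w2, w4, w6}; ◇(p ∧ ¬q) there: w2:T, w4:T, w6:F. ✓
Satisfying worlds: {w1, w2, w3, w4, w5, w6, w7}.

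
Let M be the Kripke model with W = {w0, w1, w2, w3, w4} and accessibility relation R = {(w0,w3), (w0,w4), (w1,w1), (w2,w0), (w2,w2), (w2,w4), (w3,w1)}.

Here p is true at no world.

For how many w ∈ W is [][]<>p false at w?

w0: successors {w3, w4}; []<>p there: w3:F, w4:T. ✗
w1: successors {w1}; []<>p there: w1:F. ✗
w2: successors {w0, w2, w4}; []<>p there: w0:F, w2:F, w4:T. ✗
w3: successors {w1}; []<>p there: w1:F. ✗
w4: no successors, so [][]<>p holds vacuously. ✓
Satisfying worlds: {w4}.
So [][]<>p fails at the other 4 worlds.

4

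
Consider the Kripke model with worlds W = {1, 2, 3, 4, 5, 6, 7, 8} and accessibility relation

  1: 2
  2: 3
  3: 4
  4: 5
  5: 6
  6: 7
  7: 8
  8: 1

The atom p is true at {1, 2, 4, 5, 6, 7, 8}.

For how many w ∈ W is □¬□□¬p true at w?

1: successors {2}; ¬□□¬p there: 2:T. ✓
2: successors {3}; ¬□□¬p there: 3:T. ✓
3: successors {4}; ¬□□¬p there: 4:T. ✓
4: successors {5}; ¬□□¬p there: 5:T. ✓
5: successors {6}; ¬□□¬p there: 6:T. ✓
6: successors {7}; ¬□□¬p there: 7:T. ✓
7: successors {8}; ¬□□¬p there: 8:T. ✓
8: successors {1}; ¬□□¬p there: 1:F. ✗
Satisfying worlds: {1, 2, 3, 4, 5, 6, 7}.

7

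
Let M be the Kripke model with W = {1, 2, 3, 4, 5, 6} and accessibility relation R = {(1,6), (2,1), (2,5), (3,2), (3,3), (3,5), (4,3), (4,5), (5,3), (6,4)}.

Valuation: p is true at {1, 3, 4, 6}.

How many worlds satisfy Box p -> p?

5

1: Box p is T, p is T. ✓
2: Box p is F, p is F. ✓
3: Box p is F, p is T. ✓
4: Box p is F, p is T. ✓
5: Box p is T, p is F. ✗
6: Box p is T, p is T. ✓
Satisfying worlds: {1, 2, 3, 4, 6}.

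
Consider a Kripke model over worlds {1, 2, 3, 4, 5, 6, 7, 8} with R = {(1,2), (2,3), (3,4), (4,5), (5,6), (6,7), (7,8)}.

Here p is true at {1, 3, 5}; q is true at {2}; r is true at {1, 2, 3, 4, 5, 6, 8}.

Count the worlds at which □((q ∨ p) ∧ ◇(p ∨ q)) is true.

1: successors {2}; (q ∨ p) ∧ ◇(p ∨ q) there: 2:T. ✓
2: successors {3}; (q ∨ p) ∧ ◇(p ∨ q) there: 3:F. ✗
3: successors {4}; (q ∨ p) ∧ ◇(p ∨ q) there: 4:F. ✗
4: successors {5}; (q ∨ p) ∧ ◇(p ∨ q) there: 5:F. ✗
5: successors {6}; (q ∨ p) ∧ ◇(p ∨ q) there: 6:F. ✗
6: successors {7}; (q ∨ p) ∧ ◇(p ∨ q) there: 7:F. ✗
7: successors {8}; (q ∨ p) ∧ ◇(p ∨ q) there: 8:F. ✗
8: no successors, so □((q ∨ p) ∧ ◇(p ∨ q)) holds vacuously. ✓
Satisfying worlds: {1, 8}.

2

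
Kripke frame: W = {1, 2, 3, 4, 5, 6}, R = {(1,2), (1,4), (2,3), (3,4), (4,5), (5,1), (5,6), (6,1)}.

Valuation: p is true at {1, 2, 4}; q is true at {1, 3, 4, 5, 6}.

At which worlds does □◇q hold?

{1, 2, 3, 4, 5, 6}

1: successors {2, 4}; ◇q there: 2:T, 4:T. ✓
2: successors {3}; ◇q there: 3:T. ✓
3: successors {4}; ◇q there: 4:T. ✓
4: successors {5}; ◇q there: 5:T. ✓
5: successors {1, 6}; ◇q there: 1:T, 6:T. ✓
6: successors {1}; ◇q there: 1:T. ✓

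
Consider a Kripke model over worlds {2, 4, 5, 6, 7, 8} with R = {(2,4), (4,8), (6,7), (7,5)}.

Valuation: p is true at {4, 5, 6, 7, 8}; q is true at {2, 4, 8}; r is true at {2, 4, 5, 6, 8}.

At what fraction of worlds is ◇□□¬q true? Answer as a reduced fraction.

2/3

2: successors {4}; □□¬q there: 4:T. ✓
4: successors {8}; □□¬q there: 8:T. ✓
5: no successors, so ◇□□¬q fails. ✗
6: successors {7}; □□¬q there: 7:T. ✓
7: successors {5}; □□¬q there: 5:T. ✓
8: no successors, so ◇□□¬q fails. ✗
That's 4 of 6 worlds, so 4/6 = 2/3.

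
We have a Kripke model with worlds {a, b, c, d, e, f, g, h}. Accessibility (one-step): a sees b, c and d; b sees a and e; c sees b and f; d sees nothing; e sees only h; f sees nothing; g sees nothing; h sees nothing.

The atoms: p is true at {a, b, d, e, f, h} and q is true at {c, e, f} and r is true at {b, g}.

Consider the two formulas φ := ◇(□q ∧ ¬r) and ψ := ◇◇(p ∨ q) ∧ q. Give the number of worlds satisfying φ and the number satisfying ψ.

3 and 1

For ◇(□q ∧ ¬r):
a: successors {b, c, d}; □q ∧ ¬r there: b:F, c:F, d:T. ✓
b: successors {a, e}; □q ∧ ¬r there: a:F, e:F. ✗
c: successors {b, f}; □q ∧ ¬r there: b:F, f:T. ✓
d: no successors, so ◇(□q ∧ ¬r) fails. ✗
e: successors {h}; □q ∧ ¬r there: h:T. ✓
f: no successors, so ◇(□q ∧ ¬r) fails. ✗
g: no successors, so ◇(□q ∧ ¬r) fails. ✗
h: no successors, so ◇(□q ∧ ¬r) fails. ✗
— 3 worlds.
For ◇◇(p ∨ q) ∧ q:
a: ◇◇(p ∨ q) is T, q is F. ✗
b: ◇◇(p ∨ q) is T, q is F. ✗
c: ◇◇(p ∨ q) is T, q is T. ✓
d: ◇◇(p ∨ q) is F, q is F. ✗
e: ◇◇(p ∨ q) is F, q is T. ✗
f: ◇◇(p ∨ q) is F, q is T. ✗
g: ◇◇(p ∨ q) is F, q is F. ✗
h: ◇◇(p ∨ q) is F, q is F. ✗
— 1 world.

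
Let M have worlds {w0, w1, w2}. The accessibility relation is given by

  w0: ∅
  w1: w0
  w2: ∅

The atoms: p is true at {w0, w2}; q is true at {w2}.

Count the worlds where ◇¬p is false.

3

w0: no successors, so ◇¬p fails. ✗
w1: successors {w0}; ¬p there: w0:F. ✗
w2: no successors, so ◇¬p fails. ✗
Satisfying worlds: ∅.
So ◇¬p fails at the other 3 worlds.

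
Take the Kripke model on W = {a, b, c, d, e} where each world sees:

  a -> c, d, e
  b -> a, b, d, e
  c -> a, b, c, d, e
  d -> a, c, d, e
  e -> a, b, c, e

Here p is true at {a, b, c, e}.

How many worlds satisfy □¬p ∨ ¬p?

a: □¬p is F, ¬p is F. ✗
b: □¬p is F, ¬p is F. ✗
c: □¬p is F, ¬p is F. ✗
d: □¬p is F, ¬p is T. ✓
e: □¬p is F, ¬p is F. ✗
Satisfying worlds: {d}.

1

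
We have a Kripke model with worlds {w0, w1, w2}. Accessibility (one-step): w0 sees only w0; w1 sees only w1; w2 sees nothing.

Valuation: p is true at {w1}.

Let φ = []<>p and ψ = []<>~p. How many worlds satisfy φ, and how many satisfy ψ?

For []<>p:
w0: successors {w0}; <>p there: w0:F. ✗
w1: successors {w1}; <>p there: w1:T. ✓
w2: no successors, so []<>p holds vacuously. ✓
— 2 worlds.
For []<>~p:
w0: successors {w0}; <>~p there: w0:T. ✓
w1: successors {w1}; <>~p there: w1:F. ✗
w2: no successors, so []<>~p holds vacuously. ✓
— 2 worlds.

2 and 2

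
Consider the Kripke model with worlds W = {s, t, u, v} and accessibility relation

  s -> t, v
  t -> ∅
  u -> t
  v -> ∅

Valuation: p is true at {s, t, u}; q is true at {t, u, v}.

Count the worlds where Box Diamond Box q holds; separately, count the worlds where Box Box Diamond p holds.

For Box Diamond Box q:
s: successors {t, v}; Diamond Box q there: t:F, v:F. ✗
t: no successors, so Box Diamond Box q holds vacuously. ✓
u: successors {t}; Diamond Box q there: t:F. ✗
v: no successors, so Box Diamond Box q holds vacuously. ✓
— 2 worlds.
For Box Box Diamond p:
s: successors {t, v}; Box Diamond p there: t:T, v:T. ✓
t: no successors, so Box Box Diamond p holds vacuously. ✓
u: successors {t}; Box Diamond p there: t:T. ✓
v: no successors, so Box Box Diamond p holds vacuously. ✓
— 4 worlds.

2 and 4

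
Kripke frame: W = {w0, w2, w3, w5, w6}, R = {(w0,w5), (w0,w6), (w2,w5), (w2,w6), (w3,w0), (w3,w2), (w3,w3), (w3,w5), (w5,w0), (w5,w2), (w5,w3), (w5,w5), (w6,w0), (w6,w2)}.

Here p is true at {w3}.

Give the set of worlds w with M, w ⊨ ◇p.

w0: successors {w5, w6}; p there: w5:F, w6:F. ✗
w2: successors {w5, w6}; p there: w5:F, w6:F. ✗
w3: successors {w0, w2, w3, w5}; p there: w0:F, w2:F, w3:T, w5:F. ✓
w5: successors {w0, w2, w3, w5}; p there: w0:F, w2:F, w3:T, w5:F. ✓
w6: successors {w0, w2}; p there: w0:F, w2:F. ✗

{w3, w5}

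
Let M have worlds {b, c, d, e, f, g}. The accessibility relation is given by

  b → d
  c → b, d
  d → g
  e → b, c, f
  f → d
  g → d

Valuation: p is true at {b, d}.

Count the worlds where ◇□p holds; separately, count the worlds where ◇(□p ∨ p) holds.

For ◇□p:
b: successors {d}; □p there: d:F. ✗
c: successors {b, d}; □p there: b:T, d:F. ✓
d: successors {g}; □p there: g:T. ✓
e: successors {b, c, f}; □p there: b:T, c:T, f:T. ✓
f: successors {d}; □p there: d:F. ✗
g: successors {d}; □p there: d:F. ✗
— 3 worlds.
For ◇(□p ∨ p):
b: successors {d}; □p ∨ p there: d:T. ✓
c: successors {b, d}; □p ∨ p there: b:T, d:T. ✓
d: successors {g}; □p ∨ p there: g:T. ✓
e: successors {b, c, f}; □p ∨ p there: b:T, c:T, f:T. ✓
f: successors {d}; □p ∨ p there: d:T. ✓
g: successors {d}; □p ∨ p there: d:T. ✓
— 6 worlds.

3 and 6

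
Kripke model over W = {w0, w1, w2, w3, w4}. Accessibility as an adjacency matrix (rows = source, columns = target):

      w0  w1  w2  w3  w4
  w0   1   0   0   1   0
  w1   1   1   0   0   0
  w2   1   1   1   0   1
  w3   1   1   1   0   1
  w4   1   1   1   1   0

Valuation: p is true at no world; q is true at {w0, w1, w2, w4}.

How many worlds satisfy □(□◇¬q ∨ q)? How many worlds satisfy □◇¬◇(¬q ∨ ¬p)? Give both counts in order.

For □(□◇¬q ∨ q):
w0: successors {w0, w3}; □◇¬q ∨ q there: w0:T, w3:F. ✗
w1: successors {w0, w1}; □◇¬q ∨ q there: w0:T, w1:T. ✓
w2: successors {w0, w1, w2, w4}; □◇¬q ∨ q there: w0:T, w1:T, w2:T, w4:T. ✓
w3: successors {w0, w1, w2, w4}; □◇¬q ∨ q there: w0:T, w1:T, w2:T, w4:T. ✓
w4: successors {w0, w1, w2, w3}; □◇¬q ∨ q there: w0:T, w1:T, w2:T, w3:F. ✗
— 3 worlds.
For □◇¬◇(¬q ∨ ¬p):
w0: successors {w0, w3}; ◇¬◇(¬q ∨ ¬p) there: w0:F, w3:F. ✗
w1: successors {w0, w1}; ◇¬◇(¬q ∨ ¬p) there: w0:F, w1:F. ✗
w2: successors {w0, w1, w2, w4}; ◇¬◇(¬q ∨ ¬p) there: w0:F, w1:F, w2:F, w4:F. ✗
w3: successors {w0, w1, w2, w4}; ◇¬◇(¬q ∨ ¬p) there: w0:F, w1:F, w2:F, w4:F. ✗
w4: successors {w0, w1, w2, w3}; ◇¬◇(¬q ∨ ¬p) there: w0:F, w1:F, w2:F, w3:F. ✗
— 0 worlds.

3 and 0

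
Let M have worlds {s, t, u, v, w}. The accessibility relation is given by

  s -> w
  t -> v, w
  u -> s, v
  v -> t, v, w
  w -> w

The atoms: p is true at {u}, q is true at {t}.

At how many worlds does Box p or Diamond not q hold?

5

s: Box p is F, Diamond not q is T. ✓
t: Box p is F, Diamond not q is T. ✓
u: Box p is F, Diamond not q is T. ✓
v: Box p is F, Diamond not q is T. ✓
w: Box p is F, Diamond not q is T. ✓
Satisfying worlds: {s, t, u, v, w}.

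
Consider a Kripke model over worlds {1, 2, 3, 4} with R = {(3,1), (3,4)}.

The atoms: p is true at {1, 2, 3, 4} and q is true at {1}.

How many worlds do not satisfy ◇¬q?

1: no successors, so ◇¬q fails. ✗
2: no successors, so ◇¬q fails. ✗
3: successors {1, 4}; ¬q there: 1:F, 4:T. ✓
4: no successors, so ◇¬q fails. ✗
Satisfying worlds: {3}.
So ◇¬q fails at the other 3 worlds.

3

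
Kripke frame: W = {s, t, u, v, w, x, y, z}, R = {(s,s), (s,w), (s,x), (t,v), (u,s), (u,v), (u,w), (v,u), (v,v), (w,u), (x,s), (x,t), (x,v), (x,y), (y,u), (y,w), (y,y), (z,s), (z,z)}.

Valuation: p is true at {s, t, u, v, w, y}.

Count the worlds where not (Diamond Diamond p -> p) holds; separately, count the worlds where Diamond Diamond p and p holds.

2 and 6

For not (Diamond Diamond p -> p):
s: Diamond Diamond p -> p is T. ✗
t: Diamond Diamond p -> p is T. ✗
u: Diamond Diamond p -> p is T. ✗
v: Diamond Diamond p -> p is T. ✗
w: Diamond Diamond p -> p is T. ✗
x: Diamond Diamond p -> p is F. ✓
y: Diamond Diamond p -> p is T. ✗
z: Diamond Diamond p -> p is F. ✓
— 2 worlds.
For Diamond Diamond p and p:
s: Diamond Diamond p is T, p is T. ✓
t: Diamond Diamond p is T, p is T. ✓
u: Diamond Diamond p is T, p is T. ✓
v: Diamond Diamond p is T, p is T. ✓
w: Diamond Diamond p is T, p is T. ✓
x: Diamond Diamond p is T, p is F. ✗
y: Diamond Diamond p is T, p is T. ✓
z: Diamond Diamond p is T, p is F. ✗
— 6 worlds.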